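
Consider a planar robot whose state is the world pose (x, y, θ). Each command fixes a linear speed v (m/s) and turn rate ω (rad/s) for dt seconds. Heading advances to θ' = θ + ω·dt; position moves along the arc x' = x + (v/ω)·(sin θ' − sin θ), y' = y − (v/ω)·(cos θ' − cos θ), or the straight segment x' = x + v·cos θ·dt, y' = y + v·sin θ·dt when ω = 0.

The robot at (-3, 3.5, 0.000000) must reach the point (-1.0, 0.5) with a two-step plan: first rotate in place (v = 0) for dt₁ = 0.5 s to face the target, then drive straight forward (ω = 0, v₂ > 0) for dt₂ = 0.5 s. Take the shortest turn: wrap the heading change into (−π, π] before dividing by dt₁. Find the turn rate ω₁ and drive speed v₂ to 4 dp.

heading to target = atan2(0.5−3.5, -1−-3) = -0.9828
Δθ = wrap(-0.9828 − 0.0000) = -0.9828; ω₁ = Δθ/dt₁ = -1.9656
distance = √((-1−-3)² + (0.5−3.5)²) = 3.6056; v₂ = distance/dt₂ = 7.2111

ω₁ = -1.9656, v₂ = 7.2111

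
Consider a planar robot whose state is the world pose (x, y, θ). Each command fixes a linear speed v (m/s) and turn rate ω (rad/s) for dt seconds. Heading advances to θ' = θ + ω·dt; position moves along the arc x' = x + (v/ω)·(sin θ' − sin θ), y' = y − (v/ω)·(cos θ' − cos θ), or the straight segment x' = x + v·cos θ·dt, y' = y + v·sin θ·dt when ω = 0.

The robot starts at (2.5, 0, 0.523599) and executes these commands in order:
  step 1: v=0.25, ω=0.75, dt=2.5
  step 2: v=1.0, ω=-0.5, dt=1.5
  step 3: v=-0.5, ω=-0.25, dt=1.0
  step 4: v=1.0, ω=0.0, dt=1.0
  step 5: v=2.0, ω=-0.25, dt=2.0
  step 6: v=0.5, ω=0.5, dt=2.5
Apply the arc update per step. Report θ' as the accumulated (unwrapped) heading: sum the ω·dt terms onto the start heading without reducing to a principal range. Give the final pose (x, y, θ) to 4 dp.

(3.7429, 7.1184, 2.1486)

step 1: θ'=2.3986 (R=0.3333) → pose (2.5588, 0.5342, 2.3986)
step 2: θ'=1.6486 (R=-2.0000) → pose (1.9179, 1.8516, 1.6486)
step 3: θ'=1.3986 (R=2.0000) → pose (1.8943, 1.3535, 1.3986)
step 4: θ'=1.3986 (straight) → pose (2.0657, 2.3387, 1.3986)
step 5: θ'=0.8986 (R=-8.0000) → pose (3.6877, 5.9495, 0.8986)
step 6: θ'=2.1486 (R=1.0000) → pose (3.7429, 7.1184, 2.1486)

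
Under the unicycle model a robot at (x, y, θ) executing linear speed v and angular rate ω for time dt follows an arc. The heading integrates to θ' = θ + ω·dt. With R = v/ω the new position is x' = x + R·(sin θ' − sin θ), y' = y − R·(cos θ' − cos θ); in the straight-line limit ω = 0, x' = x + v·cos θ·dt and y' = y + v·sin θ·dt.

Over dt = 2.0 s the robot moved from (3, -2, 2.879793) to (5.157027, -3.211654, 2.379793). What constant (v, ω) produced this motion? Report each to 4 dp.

v = -1.2500, ω = -0.2500

Δθ = 2.379793 − 2.879793 = -0.500000
ω = Δθ/dt = -0.500000/2.0 = -0.2500
R = Δx/(sin θ' − sin θ) = 5.0000
v = R·ω = 5.0000·-0.2500 = -1.2500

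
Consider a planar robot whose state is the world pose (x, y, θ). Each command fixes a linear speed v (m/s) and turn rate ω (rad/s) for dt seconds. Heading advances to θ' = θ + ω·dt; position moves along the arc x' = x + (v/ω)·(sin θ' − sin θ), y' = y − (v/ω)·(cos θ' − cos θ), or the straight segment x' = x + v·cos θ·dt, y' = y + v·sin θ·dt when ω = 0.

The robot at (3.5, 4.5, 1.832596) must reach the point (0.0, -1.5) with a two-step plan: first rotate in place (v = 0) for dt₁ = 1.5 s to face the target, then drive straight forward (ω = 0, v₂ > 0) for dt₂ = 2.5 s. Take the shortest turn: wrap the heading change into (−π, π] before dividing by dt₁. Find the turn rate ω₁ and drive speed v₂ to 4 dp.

heading to target = atan2(-1.5−4.5, 0−3.5) = -2.0989
Δθ = wrap(-2.0989 − 1.8326) = 2.3517; ω₁ = Δθ/dt₁ = 1.5678
distance = √((0−3.5)² + (-1.5−4.5)²) = 6.9462; v₂ = distance/dt₂ = 2.7785

ω₁ = 1.5678, v₂ = 2.7785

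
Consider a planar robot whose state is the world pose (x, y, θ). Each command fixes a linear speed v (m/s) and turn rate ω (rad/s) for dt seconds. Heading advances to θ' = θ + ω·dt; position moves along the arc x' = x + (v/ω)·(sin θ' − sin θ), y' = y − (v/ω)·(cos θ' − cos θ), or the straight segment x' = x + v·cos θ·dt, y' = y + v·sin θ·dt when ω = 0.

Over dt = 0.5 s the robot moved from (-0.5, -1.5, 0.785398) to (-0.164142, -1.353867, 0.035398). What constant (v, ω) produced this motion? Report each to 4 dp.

Δθ = 0.035398 − 0.785398 = -0.750000
ω = Δθ/dt = -0.750000/0.5 = -1.5000
R = Δx/(sin θ' − sin θ) = -0.5000
v = R·ω = -0.5000·-1.5000 = 0.7500

v = 0.7500, ω = -1.5000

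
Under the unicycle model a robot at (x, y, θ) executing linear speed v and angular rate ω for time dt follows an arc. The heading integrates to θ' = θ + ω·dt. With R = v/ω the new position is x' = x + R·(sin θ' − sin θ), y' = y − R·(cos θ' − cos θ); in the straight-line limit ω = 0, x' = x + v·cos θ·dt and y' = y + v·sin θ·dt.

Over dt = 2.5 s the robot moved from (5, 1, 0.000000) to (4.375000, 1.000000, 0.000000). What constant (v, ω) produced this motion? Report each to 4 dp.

Δθ = 0.000000 − 0.000000 = 0.000000
ω = Δθ/dt = 0.000000/2.5 = 0.0000
ω = 0 → v = (Δx·cos θ + Δy·sin θ)/dt = -0.2500

v = -0.2500, ω = 0.0000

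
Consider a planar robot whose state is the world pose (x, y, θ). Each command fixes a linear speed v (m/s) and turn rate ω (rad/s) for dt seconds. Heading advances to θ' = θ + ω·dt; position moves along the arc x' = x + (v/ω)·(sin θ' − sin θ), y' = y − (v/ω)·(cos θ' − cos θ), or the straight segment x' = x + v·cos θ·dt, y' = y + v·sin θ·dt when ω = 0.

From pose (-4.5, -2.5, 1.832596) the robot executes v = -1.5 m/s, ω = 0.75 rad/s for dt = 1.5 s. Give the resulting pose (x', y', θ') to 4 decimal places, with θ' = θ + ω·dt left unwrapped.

θ' = 1.8326 + 0.75·1.5 = 2.9576
R = v/ω = -1.5/0.75 = -2.0000
x' = -4.5 + -2.0000·(sin 2.9576 − sin 1.8326) = -2.9341
y' = -2.5 − -2.0000·(cos 2.9576 − cos 1.8326) = -3.9486

(-2.9341, -3.9486, 2.9576)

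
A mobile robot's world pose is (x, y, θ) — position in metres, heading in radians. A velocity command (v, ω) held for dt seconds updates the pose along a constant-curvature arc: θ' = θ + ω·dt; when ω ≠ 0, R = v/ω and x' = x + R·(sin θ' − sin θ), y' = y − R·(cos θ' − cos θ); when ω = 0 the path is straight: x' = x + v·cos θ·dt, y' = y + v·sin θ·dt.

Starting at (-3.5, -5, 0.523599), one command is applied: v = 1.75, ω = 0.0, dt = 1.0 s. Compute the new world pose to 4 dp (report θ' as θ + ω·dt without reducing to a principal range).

(-1.9845, -4.1250, 0.5236)

θ' = 0.5236 + 0.0·1.0 = 0.5236
ω = 0 → straight: x' = -3.5 + 1.75·cos(0.5236)·1.0 = -1.9845
y' = -5 + 1.75·sin(0.5236)·1.0 = -4.1250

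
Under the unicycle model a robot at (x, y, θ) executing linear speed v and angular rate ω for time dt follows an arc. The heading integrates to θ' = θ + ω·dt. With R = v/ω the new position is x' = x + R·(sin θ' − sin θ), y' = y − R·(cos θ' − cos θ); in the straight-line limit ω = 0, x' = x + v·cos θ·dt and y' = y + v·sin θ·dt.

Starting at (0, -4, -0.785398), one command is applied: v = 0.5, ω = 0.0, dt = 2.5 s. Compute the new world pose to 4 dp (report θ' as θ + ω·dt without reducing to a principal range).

(0.8839, -4.8839, -0.7854)

θ' = -0.7854 + 0.0·2.5 = -0.7854
ω = 0 → straight: x' = 0 + 0.5·cos(-0.7854)·2.5 = 0.8839
y' = -4 + 0.5·sin(-0.7854)·2.5 = -4.8839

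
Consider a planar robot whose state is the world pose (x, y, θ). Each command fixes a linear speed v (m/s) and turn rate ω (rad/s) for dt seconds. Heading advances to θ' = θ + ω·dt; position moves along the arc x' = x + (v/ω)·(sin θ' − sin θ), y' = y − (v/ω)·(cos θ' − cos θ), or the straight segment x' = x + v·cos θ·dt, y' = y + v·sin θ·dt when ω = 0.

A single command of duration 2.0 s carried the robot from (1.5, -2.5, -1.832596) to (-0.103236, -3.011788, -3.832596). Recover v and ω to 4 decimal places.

Δθ = -3.832596 − -1.832596 = -2.000000
ω = Δθ/dt = -2.000000/2.0 = -1.0000
R = Δx/(sin θ' − sin θ) = -1.0000
v = R·ω = -1.0000·-1.0000 = 1.0000

v = 1.0000, ω = -1.0000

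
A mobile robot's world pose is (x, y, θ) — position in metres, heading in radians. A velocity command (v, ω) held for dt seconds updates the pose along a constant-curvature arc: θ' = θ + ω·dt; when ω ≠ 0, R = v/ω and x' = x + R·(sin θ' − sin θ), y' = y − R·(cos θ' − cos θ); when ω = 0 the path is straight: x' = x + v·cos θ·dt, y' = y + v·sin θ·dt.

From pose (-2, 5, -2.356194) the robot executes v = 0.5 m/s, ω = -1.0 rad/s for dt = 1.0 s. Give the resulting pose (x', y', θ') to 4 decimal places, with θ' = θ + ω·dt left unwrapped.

(-2.4600, 4.8650, -3.3562)

θ' = -2.3562 + -1.0·1.0 = -3.3562
R = v/ω = 0.5/-1.0 = -0.5000
x' = -2 + -0.5000·(sin -3.3562 − sin -2.3562) = -2.4600
y' = 5 − -0.5000·(cos -3.3562 − cos -2.3562) = 4.8650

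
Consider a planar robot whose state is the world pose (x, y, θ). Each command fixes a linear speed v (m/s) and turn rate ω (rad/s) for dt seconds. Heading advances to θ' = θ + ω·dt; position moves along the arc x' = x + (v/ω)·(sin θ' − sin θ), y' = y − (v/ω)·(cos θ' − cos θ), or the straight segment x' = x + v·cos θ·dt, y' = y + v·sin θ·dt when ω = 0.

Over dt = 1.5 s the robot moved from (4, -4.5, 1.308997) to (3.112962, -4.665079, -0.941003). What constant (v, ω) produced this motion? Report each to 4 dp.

Δθ = -0.941003 − 1.308997 = -2.250000
ω = Δθ/dt = -2.250000/1.5 = -1.5000
R = Δx/(sin θ' − sin θ) = 0.5000
v = R·ω = 0.5000·-1.5000 = -0.7500

v = -0.7500, ω = -1.5000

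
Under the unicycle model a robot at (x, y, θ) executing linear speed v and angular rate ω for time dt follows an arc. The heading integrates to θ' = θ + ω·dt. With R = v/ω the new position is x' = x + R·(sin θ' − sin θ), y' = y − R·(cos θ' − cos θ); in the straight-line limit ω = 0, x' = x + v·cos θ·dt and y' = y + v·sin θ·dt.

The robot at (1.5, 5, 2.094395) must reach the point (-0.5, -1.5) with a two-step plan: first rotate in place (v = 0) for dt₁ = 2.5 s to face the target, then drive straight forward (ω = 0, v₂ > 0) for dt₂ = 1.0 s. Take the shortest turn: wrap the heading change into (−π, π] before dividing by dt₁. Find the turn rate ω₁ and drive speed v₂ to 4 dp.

heading to target = atan2(-1.5−5, -0.5−1.5) = -1.8693
Δθ = wrap(-1.8693 − 2.0944) = 2.3195; ω₁ = Δθ/dt₁ = 0.9278
distance = √((-0.5−1.5)² + (-1.5−5)²) = 6.8007; v₂ = distance/dt₂ = 6.8007

ω₁ = 0.9278, v₂ = 6.8007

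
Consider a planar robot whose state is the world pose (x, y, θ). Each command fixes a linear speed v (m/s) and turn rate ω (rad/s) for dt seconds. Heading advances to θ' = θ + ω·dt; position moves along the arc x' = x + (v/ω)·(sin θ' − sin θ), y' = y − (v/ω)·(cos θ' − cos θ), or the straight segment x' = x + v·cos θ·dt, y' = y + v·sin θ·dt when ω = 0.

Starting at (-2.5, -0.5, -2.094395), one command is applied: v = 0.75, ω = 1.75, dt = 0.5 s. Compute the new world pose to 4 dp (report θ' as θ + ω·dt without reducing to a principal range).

(-2.5312, -0.8618, -1.2194)

θ' = -2.0944 + 1.75·0.5 = -1.2194
R = v/ω = 0.75/1.75 = 0.4286
x' = -2.5 + 0.4286·(sin -1.2194 − sin -2.0944) = -2.5312
y' = -0.5 − 0.4286·(cos -1.2194 − cos -2.0944) = -0.8618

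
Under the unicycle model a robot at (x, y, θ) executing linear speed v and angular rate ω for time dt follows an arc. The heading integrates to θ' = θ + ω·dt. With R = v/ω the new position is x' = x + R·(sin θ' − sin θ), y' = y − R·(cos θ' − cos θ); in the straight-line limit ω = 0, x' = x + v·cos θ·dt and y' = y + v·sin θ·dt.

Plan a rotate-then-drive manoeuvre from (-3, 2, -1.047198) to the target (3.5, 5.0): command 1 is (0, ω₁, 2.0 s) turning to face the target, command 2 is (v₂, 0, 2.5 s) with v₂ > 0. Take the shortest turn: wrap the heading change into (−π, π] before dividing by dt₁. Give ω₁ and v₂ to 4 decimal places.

heading to target = atan2(5−2, 3.5−-3) = 0.4324
Δθ = wrap(0.4324 − -1.0472) = 1.4796; ω₁ = Δθ/dt₁ = 0.7398
distance = √((3.5−-3)² + (5−2)²) = 7.1589; v₂ = distance/dt₂ = 2.8636

ω₁ = 0.7398, v₂ = 2.8636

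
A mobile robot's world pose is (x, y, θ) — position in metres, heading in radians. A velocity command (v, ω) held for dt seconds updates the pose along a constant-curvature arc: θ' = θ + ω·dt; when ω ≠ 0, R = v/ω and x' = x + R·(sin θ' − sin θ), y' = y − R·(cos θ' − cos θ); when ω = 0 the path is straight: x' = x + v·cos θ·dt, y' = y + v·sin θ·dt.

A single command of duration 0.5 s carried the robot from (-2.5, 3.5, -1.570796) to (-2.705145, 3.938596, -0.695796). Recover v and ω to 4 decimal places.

v = -1.0000, ω = 1.7500

Δθ = -0.695796 − -1.570796 = 0.875000
ω = Δθ/dt = 0.875000/0.5 = 1.7500
R = −Δy/(cos θ' − cos θ) = -0.5714
v = R·ω = -0.5714·1.7500 = -1.0000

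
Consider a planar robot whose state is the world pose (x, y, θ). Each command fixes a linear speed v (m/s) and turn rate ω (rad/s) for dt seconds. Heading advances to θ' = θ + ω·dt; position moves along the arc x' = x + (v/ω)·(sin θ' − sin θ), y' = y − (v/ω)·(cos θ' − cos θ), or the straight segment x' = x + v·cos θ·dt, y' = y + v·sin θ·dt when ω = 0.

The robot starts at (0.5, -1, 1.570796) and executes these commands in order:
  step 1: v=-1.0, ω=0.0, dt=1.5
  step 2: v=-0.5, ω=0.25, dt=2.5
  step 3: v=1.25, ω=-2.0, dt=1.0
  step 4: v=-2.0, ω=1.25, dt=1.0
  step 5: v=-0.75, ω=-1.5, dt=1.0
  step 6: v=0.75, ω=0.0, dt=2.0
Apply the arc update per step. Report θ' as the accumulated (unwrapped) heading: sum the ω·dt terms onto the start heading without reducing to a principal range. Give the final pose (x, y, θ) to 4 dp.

step 1: θ'=1.5708 (straight) → pose (0.5000, -2.5000, 1.5708)
step 2: θ'=2.1958 (R=-2.0000) → pose (0.8781, -3.6702, 2.1958)
step 3: θ'=0.1958 (R=-0.6250) → pose (1.2633, -2.6915, 0.1958)
step 4: θ'=1.4458 (R=-1.6000) → pose (-0.0129, -4.0614, 1.4458)
step 5: θ'=-0.0542 (R=0.5000) → pose (-0.5361, -4.4983, -0.0542)
step 6: θ'=-0.0542 (straight) → pose (0.9617, -4.5796, -0.0542)

(0.9617, -4.5796, -0.0542)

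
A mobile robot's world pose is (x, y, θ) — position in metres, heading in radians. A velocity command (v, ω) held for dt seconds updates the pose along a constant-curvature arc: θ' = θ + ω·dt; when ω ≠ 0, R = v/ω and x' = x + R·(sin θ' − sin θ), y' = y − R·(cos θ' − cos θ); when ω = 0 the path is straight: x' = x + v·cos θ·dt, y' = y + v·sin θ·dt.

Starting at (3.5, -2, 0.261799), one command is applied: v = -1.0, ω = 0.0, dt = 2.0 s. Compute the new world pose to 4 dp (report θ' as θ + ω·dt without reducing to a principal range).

(1.5681, -2.5176, 0.2618)

θ' = 0.2618 + 0.0·2.0 = 0.2618
ω = 0 → straight: x' = 3.5 + -1.0·cos(0.2618)·2.0 = 1.5681
y' = -2 + -1.0·sin(0.2618)·2.0 = -2.5176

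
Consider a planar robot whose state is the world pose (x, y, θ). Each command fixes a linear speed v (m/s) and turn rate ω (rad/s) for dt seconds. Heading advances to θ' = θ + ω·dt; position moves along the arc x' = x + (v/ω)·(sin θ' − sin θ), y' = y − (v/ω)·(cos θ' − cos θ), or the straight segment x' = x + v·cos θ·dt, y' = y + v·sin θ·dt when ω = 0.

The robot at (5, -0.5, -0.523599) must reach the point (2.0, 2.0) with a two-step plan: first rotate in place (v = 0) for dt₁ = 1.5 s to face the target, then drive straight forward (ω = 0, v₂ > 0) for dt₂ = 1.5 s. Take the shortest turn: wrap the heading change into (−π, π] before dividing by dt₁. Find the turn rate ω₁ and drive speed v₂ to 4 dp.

ω₁ = 1.9803, v₂ = 2.6034

heading to target = atan2(2−-0.5, 2−5) = 2.4469
Δθ = wrap(2.4469 − -0.5236) = 2.9705; ω₁ = Δθ/dt₁ = 1.9803
distance = √((2−5)² + (2−-0.5)²) = 3.9051; v₂ = distance/dt₂ = 2.6034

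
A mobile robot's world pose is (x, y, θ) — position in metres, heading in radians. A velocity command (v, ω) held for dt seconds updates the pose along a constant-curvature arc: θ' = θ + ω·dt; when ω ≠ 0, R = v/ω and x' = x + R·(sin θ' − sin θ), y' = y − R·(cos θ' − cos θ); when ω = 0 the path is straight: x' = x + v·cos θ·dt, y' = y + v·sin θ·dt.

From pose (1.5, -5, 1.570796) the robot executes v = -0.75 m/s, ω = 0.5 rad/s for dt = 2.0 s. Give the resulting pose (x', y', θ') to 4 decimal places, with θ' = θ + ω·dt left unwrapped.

θ' = 1.5708 + 0.5·2.0 = 2.5708
R = v/ω = -0.75/0.5 = -1.5000
x' = 1.5 + -1.5000·(sin 2.5708 − sin 1.5708) = 2.1895
y' = -5 − -1.5000·(cos 2.5708 − cos 1.5708) = -6.2622

(2.1895, -6.2622, 2.5708)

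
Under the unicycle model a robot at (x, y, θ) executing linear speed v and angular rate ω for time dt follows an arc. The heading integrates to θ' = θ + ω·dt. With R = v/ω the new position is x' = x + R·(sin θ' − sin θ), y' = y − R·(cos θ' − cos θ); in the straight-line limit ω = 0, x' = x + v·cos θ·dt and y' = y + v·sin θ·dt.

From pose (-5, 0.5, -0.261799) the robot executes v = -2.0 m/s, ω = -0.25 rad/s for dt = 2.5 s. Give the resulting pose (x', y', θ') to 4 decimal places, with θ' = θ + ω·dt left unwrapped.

(-9.1299, 3.1722, -0.8868)

θ' = -0.2618 + -0.25·2.5 = -0.8868
R = v/ω = -2.0/-0.25 = 8.0000
x' = -5 + 8.0000·(sin -0.8868 − sin -0.2618) = -9.1299
y' = 0.5 − 8.0000·(cos -0.8868 − cos -0.2618) = 3.1722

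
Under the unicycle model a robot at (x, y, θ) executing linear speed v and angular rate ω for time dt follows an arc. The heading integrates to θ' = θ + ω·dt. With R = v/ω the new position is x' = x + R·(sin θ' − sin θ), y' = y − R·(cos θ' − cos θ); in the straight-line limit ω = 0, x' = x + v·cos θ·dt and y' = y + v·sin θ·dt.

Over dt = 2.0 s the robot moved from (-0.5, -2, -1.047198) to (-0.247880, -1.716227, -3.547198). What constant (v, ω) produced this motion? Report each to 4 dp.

Δθ = -3.547198 − -1.047198 = -2.500000
ω = Δθ/dt = -2.500000/2.0 = -1.2500
R = −Δy/(cos θ' − cos θ) = 0.2000
v = R·ω = 0.2000·-1.2500 = -0.2500

v = -0.2500, ω = -1.2500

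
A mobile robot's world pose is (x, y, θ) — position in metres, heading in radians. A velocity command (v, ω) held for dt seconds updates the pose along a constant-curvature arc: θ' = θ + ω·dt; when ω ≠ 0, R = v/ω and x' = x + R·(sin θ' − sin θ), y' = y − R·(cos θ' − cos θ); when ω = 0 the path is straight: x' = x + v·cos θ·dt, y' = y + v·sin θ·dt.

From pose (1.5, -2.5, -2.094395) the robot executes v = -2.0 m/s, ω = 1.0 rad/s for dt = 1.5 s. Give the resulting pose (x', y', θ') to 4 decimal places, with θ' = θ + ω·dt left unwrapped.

(0.8880, 0.1570, -0.5944)

θ' = -2.0944 + 1.0·1.5 = -0.5944
R = v/ω = -2.0/1.0 = -2.0000
x' = 1.5 + -2.0000·(sin -0.5944 − sin -2.0944) = 0.8880
y' = -2.5 − -2.0000·(cos -0.5944 − cos -2.0944) = 0.1570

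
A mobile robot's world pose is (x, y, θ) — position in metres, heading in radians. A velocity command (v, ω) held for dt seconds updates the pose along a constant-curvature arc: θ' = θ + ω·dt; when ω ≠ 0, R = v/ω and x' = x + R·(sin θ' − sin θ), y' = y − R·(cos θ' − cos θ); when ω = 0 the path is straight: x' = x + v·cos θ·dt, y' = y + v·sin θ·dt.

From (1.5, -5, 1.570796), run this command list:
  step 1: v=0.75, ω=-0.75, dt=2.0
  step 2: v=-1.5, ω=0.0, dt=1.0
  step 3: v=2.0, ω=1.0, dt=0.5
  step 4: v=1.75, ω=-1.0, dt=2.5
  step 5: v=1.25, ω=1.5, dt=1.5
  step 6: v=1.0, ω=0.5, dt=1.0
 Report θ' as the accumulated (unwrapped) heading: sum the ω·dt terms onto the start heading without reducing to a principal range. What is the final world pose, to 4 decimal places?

(6.3324, -6.4315, 0.8208)

step 1: θ'=0.0708 (R=-1.0000) → pose (2.4293, -4.0025, 0.0708)
step 2: θ'=0.0708 (straight) → pose (0.9330, -4.1086, 0.0708)
step 3: θ'=0.5708 (R=2.0000) → pose (1.8722, -3.7966, 0.5708)
step 4: θ'=-1.9292 (R=-1.7500) → pose (4.4565, -5.8830, -1.9292)
step 5: θ'=0.3208 (R=0.8333) → pose (5.4996, -6.9661, 0.3208)
step 6: θ'=0.8208 (R=2.0000) → pose (6.3324, -6.4315, 0.8208)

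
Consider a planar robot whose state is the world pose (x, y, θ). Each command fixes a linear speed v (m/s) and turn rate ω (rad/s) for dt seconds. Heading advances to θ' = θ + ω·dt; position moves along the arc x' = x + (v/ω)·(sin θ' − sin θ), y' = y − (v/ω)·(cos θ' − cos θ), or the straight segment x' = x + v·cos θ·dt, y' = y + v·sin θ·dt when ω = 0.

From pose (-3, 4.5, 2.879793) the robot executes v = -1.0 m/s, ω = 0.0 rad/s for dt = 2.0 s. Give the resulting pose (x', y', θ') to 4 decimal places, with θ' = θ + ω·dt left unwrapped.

(-1.0681, 3.9824, 2.8798)

θ' = 2.8798 + 0.0·2.0 = 2.8798
ω = 0 → straight: x' = -3 + -1.0·cos(2.8798)·2.0 = -1.0681
y' = 4.5 + -1.0·sin(2.8798)·2.0 = 3.9824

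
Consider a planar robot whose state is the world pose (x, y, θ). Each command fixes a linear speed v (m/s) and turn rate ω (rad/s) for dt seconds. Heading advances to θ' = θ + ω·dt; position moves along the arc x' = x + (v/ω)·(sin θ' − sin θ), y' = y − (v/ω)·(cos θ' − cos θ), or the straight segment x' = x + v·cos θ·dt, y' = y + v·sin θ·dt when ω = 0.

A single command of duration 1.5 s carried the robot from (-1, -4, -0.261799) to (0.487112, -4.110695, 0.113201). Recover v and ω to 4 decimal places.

v = 1.0000, ω = 0.2500

Δθ = 0.113201 − -0.261799 = 0.375000
ω = Δθ/dt = 0.375000/1.5 = 0.2500
R = Δx/(sin θ' − sin θ) = 4.0000
v = R·ω = 4.0000·0.2500 = 1.0000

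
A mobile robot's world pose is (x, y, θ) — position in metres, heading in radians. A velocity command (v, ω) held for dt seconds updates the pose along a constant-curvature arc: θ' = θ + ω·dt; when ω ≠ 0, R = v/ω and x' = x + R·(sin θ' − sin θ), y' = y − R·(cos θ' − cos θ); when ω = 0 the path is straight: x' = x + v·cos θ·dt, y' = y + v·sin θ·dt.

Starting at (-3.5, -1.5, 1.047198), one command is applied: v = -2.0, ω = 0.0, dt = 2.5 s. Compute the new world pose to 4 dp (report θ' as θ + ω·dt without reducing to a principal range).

θ' = 1.0472 + 0.0·2.5 = 1.0472
ω = 0 → straight: x' = -3.5 + -2.0·cos(1.0472)·2.5 = -6.0000
y' = -1.5 + -2.0·sin(1.0472)·2.5 = -5.8301

(-6.0000, -5.8301, 1.0472)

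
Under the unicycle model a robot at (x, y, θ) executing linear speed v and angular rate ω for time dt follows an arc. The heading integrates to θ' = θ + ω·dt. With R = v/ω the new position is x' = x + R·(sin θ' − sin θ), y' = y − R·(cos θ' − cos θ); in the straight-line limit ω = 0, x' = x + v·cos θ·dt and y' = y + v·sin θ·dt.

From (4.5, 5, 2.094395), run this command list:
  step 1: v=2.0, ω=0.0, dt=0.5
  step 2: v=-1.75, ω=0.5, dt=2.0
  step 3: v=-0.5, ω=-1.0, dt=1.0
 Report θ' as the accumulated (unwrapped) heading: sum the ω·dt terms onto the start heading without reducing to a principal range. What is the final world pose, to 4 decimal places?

step 1: θ'=2.0944 (straight) → pose (4.0000, 5.8660, 2.0944)
step 2: θ'=3.0944 (R=-3.5000) → pose (6.8660, 4.1199, 3.0944)
step 3: θ'=2.0944 (R=0.5000) → pose (7.2754, 3.8705, 2.0944)

(7.2754, 3.8705, 2.0944)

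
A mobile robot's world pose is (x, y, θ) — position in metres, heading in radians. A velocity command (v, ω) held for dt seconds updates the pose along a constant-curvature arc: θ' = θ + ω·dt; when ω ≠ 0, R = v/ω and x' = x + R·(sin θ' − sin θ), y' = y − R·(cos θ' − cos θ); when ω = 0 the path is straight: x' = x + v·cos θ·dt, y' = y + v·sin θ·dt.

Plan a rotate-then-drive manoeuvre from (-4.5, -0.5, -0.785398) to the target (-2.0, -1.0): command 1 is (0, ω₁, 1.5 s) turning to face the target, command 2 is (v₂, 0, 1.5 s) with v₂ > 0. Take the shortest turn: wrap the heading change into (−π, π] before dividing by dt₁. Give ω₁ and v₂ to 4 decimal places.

heading to target = atan2(-1−-0.5, -2−-4.5) = -0.1974
Δθ = wrap(-0.1974 − -0.7854) = 0.5880; ω₁ = Δθ/dt₁ = 0.3920
distance = √((-2−-4.5)² + (-1−-0.5)²) = 2.5495; v₂ = distance/dt₂ = 1.6997

ω₁ = 0.3920, v₂ = 1.6997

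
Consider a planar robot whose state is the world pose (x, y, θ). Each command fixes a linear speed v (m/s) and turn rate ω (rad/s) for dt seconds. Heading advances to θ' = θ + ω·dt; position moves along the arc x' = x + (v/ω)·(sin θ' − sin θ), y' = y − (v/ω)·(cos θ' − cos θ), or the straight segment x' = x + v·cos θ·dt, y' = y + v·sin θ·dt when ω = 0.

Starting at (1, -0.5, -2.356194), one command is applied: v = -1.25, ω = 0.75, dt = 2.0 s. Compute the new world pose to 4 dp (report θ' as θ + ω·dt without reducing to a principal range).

(1.0804, 1.7707, -0.8562)

θ' = -2.3562 + 0.75·2.0 = -0.8562
R = v/ω = -1.25/0.75 = -1.6667
x' = 1 + -1.6667·(sin -0.8562 − sin -2.3562) = 1.0804
y' = -0.5 − -1.6667·(cos -0.8562 − cos -2.3562) = 1.7707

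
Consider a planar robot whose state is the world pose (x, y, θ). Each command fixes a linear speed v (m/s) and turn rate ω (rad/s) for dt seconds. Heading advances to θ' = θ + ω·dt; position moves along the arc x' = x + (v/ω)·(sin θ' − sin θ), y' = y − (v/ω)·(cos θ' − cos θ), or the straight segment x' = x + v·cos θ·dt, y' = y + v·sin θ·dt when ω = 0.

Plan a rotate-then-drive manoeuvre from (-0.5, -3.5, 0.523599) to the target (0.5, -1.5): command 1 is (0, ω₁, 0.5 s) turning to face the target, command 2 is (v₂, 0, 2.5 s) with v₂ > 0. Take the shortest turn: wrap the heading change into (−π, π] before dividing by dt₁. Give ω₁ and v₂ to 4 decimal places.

ω₁ = 1.1671, v₂ = 0.8944

heading to target = atan2(-1.5−-3.5, 0.5−-0.5) = 1.1071
Δθ = wrap(1.1071 − 0.5236) = 0.5835; ω₁ = Δθ/dt₁ = 1.1671
distance = √((0.5−-0.5)² + (-1.5−-3.5)²) = 2.2361; v₂ = distance/dt₂ = 0.8944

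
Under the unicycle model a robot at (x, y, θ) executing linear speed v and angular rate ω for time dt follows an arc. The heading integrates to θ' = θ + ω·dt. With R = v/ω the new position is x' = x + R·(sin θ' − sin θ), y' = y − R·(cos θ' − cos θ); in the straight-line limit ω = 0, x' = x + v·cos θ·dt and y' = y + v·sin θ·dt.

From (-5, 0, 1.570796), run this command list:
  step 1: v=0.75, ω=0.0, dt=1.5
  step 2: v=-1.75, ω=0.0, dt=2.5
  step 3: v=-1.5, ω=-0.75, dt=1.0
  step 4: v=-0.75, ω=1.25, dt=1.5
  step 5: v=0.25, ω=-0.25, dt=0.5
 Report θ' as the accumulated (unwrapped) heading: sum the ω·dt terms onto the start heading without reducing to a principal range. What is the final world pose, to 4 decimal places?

step 1: θ'=1.5708 (straight) → pose (-5.0000, 1.1250, 1.5708)
step 2: θ'=1.5708 (straight) → pose (-5.0000, -3.2500, 1.5708)
step 3: θ'=0.8208 (R=2.0000) → pose (-5.5366, -4.6133, 0.8208)
step 4: θ'=2.6958 (R=-0.6000) → pose (-5.3563, -5.5636, 2.6958)
step 5: θ'=2.5708 (R=-1.0000) → pose (-5.4654, -5.5028, 2.5708)

(-5.4654, -5.5028, 2.5708)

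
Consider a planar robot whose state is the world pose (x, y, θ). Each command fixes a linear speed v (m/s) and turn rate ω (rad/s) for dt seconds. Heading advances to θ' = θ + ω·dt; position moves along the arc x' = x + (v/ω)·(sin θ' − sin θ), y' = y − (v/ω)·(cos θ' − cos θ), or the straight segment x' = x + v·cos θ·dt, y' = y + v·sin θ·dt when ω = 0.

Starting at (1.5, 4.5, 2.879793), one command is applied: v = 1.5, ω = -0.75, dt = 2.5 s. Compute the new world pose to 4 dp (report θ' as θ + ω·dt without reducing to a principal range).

θ' = 2.8798 + -0.75·2.5 = 1.0048
R = v/ω = 1.5/-0.75 = -2.0000
x' = 1.5 + -2.0000·(sin 1.0048 − sin 2.8798) = 0.3295
y' = 4.5 − -2.0000·(cos 1.0048 − cos 2.8798) = 7.5044

(0.3295, 7.5044, 1.0048)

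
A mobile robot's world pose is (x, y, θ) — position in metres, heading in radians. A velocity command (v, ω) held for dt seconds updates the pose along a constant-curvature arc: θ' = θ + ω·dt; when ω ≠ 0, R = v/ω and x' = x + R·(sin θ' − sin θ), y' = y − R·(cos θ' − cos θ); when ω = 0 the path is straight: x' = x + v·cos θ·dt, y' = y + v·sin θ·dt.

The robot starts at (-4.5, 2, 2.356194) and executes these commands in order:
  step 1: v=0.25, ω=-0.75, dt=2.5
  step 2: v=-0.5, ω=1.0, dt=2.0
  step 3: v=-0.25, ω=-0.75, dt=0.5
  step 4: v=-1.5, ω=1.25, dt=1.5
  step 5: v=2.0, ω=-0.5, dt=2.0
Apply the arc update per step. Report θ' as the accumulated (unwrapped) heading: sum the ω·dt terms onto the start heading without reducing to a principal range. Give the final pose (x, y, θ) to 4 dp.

(-6.1027, 0.1332, 2.9812)

step 1: θ'=0.4812 (R=-0.3333) → pose (-4.4186, 2.5312, 0.4812)
step 2: θ'=2.4812 (R=-0.5000) → pose (-4.4939, 1.6931, 2.4812)
step 3: θ'=2.1062 (R=0.3333) → pose (-4.4117, 1.5999, 2.1062)
step 4: θ'=3.9812 (R=-1.2000) → pose (-2.4863, 1.4108, 3.9812)
step 5: θ'=2.9812 (R=-4.0000) → pose (-6.1027, 0.1332, 2.9812)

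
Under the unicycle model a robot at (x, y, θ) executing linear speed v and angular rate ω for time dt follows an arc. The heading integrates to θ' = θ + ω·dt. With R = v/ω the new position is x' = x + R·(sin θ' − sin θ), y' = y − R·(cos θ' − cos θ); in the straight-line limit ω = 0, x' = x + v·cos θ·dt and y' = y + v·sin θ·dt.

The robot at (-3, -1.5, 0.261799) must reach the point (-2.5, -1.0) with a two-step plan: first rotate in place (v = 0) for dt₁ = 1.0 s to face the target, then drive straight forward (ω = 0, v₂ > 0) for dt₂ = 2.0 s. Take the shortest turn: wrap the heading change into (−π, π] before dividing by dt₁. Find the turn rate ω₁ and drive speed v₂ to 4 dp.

ω₁ = 0.5236, v₂ = 0.3536

heading to target = atan2(-1−-1.5, -2.5−-3) = 0.7854
Δθ = wrap(0.7854 − 0.2618) = 0.5236; ω₁ = Δθ/dt₁ = 0.5236
distance = √((-2.5−-3)² + (-1−-1.5)²) = 0.7071; v₂ = distance/dt₂ = 0.3536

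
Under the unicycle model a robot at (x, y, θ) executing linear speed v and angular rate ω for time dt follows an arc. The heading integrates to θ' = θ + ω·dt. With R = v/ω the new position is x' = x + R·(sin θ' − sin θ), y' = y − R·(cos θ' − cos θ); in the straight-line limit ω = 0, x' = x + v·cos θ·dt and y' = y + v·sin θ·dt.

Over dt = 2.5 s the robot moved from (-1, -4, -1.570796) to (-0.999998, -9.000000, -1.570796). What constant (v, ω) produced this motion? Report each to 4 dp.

v = 2.0000, ω = 0.0000

Δθ = -1.570796 − -1.570796 = 0.000000
ω = Δθ/dt = 0.000000/2.5 = 0.0000
ω = 0 → v = (Δx·cos θ + Δy·sin θ)/dt = 2.0000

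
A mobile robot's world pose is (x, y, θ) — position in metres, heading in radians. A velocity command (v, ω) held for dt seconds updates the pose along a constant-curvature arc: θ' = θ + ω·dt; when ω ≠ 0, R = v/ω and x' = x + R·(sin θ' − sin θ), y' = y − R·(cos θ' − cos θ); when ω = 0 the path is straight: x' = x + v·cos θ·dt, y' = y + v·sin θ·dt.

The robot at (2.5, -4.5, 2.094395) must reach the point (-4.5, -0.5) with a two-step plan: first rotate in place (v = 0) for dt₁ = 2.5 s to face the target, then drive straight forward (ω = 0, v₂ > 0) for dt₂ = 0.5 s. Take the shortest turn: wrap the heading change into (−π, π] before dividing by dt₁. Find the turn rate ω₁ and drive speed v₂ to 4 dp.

ω₁ = 0.2112, v₂ = 16.1245

heading to target = atan2(-0.5−-4.5, -4.5−2.5) = 2.6224
Δθ = wrap(2.6224 − 2.0944) = 0.5281; ω₁ = Δθ/dt₁ = 0.2112
distance = √((-4.5−2.5)² + (-0.5−-4.5)²) = 8.0623; v₂ = distance/dt₂ = 16.1245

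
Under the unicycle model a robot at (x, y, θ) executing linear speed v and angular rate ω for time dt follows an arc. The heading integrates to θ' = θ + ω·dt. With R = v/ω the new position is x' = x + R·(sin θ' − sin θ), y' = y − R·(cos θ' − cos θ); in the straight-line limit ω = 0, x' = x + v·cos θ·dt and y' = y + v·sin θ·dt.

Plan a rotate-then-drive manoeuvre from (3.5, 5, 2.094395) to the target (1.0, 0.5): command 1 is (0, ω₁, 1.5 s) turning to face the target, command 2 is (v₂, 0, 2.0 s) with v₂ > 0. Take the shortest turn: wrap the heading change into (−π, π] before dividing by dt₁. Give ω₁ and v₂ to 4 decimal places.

heading to target = atan2(0.5−5, 1−3.5) = -2.0779
Δθ = wrap(-2.0779 − 2.0944) = 2.1109; ω₁ = Δθ/dt₁ = 1.4073
distance = √((1−3.5)² + (0.5−5)²) = 5.1478; v₂ = distance/dt₂ = 2.5739

ω₁ = 1.4073, v₂ = 2.5739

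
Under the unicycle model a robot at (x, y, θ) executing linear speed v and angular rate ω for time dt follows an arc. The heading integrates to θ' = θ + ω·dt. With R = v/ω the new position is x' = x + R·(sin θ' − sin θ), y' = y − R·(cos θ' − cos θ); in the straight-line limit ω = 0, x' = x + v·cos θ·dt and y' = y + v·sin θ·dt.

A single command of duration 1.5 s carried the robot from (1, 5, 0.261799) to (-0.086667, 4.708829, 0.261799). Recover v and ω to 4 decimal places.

Δθ = 0.261799 − 0.261799 = 0.000000
ω = Δθ/dt = 0.000000/1.5 = 0.0000
ω = 0 → v = (Δx·cos θ + Δy·sin θ)/dt = -0.7500

v = -0.7500, ω = 0.0000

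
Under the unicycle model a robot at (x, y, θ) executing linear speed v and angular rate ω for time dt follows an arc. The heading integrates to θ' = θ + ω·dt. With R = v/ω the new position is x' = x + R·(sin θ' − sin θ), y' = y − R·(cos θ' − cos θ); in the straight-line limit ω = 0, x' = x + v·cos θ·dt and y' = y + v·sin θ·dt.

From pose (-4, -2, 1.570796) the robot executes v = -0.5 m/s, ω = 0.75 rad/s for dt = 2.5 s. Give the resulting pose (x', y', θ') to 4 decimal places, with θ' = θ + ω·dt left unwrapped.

θ' = 1.5708 + 0.75·2.5 = 3.4458
R = v/ω = -0.5/0.75 = -0.6667
x' = -4 + -0.6667·(sin 3.4458 − sin 1.5708) = -3.1336
y' = -2 − -0.6667·(cos 3.4458 − cos 1.5708) = -2.6361

(-3.1336, -2.6361, 3.4458)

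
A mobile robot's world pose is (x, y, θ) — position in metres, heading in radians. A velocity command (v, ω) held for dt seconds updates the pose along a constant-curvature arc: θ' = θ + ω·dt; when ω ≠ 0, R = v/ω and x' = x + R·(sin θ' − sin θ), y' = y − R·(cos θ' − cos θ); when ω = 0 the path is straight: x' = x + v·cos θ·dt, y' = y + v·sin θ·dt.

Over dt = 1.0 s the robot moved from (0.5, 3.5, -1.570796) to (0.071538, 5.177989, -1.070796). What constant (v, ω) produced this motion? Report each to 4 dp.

Δθ = -1.070796 − -1.570796 = 0.500000
ω = Δθ/dt = 0.500000/1.0 = 0.5000
R = −Δy/(cos θ' − cos θ) = -3.5000
v = R·ω = -3.5000·0.5000 = -1.7500

v = -1.7500, ω = 0.5000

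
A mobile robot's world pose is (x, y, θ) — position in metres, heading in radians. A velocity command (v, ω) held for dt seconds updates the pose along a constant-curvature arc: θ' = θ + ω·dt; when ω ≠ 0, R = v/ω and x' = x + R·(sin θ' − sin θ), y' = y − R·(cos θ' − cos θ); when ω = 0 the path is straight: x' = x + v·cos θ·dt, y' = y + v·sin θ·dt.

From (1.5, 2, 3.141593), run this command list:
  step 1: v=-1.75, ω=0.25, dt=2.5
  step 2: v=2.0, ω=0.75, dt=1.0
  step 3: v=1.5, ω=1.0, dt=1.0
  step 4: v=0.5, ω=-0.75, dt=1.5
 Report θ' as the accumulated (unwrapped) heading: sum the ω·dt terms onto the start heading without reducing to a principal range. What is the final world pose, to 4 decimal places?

(5.1412, -0.3832, 4.3916)

step 1: θ'=3.7666 (R=-7.0000) → pose (5.5957, 3.3233, 3.7666)
step 2: θ'=4.5166 (R=2.6667) → pose (4.5402, 1.6795, 4.5166)
step 3: θ'=5.5166 (R=1.5000) → pose (4.9710, 0.3072, 5.5166)
step 4: θ'=4.3916 (R=-0.6667) → pose (5.1412, -0.3832, 4.3916)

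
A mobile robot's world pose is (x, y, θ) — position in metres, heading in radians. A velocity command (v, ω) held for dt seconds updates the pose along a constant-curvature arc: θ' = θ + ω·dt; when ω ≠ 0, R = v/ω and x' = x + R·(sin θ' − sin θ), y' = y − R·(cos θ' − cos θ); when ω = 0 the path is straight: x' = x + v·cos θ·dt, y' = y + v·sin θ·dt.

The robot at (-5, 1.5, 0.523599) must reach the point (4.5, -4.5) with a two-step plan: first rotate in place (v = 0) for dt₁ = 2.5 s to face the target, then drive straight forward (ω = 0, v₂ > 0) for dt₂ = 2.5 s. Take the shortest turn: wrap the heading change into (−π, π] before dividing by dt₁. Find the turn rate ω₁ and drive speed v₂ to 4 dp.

heading to target = atan2(-4.5−1.5, 4.5−-5) = -0.5633
Δθ = wrap(-0.5633 − 0.5236) = -1.0869; ω₁ = Δθ/dt₁ = -0.4348
distance = √((4.5−-5)² + (-4.5−1.5)²) = 11.2361; v₂ = distance/dt₂ = 4.4944

ω₁ = -0.4348, v₂ = 4.4944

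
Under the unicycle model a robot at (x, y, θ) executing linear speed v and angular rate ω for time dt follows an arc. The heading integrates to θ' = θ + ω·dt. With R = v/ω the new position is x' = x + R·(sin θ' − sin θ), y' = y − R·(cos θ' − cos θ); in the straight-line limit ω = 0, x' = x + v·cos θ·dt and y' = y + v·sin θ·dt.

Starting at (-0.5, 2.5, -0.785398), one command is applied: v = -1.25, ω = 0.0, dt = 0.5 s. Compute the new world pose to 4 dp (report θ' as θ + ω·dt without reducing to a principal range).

θ' = -0.7854 + 0.0·0.5 = -0.7854
ω = 0 → straight: x' = -0.5 + -1.25·cos(-0.7854)·0.5 = -0.9419
y' = 2.5 + -1.25·sin(-0.7854)·0.5 = 2.9419

(-0.9419, 2.9419, -0.7854)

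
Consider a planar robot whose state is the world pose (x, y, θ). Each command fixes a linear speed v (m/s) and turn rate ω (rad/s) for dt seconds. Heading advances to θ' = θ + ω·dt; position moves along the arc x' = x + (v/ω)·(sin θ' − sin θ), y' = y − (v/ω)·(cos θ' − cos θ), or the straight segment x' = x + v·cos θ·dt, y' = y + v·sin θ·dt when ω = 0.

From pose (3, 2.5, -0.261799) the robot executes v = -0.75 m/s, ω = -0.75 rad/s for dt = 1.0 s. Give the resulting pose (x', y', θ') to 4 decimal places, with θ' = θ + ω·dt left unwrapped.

(2.4110, 2.9356, -1.0118)

θ' = -0.2618 + -0.75·1.0 = -1.0118
R = v/ω = -0.75/-0.75 = 1.0000
x' = 3 + 1.0000·(sin -1.0118 − sin -0.2618) = 2.4110
y' = 2.5 − 1.0000·(cos -1.0118 − cos -0.2618) = 2.9356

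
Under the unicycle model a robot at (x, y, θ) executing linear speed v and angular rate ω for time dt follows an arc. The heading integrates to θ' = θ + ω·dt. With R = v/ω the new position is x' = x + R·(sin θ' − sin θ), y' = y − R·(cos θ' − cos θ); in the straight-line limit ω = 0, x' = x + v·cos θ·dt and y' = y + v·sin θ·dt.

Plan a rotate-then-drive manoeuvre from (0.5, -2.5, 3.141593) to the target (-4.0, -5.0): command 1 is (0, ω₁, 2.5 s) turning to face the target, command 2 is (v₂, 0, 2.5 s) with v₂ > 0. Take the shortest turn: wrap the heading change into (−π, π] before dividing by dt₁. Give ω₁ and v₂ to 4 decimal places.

heading to target = atan2(-5−-2.5, -4−0.5) = -2.6345
Δθ = wrap(-2.6345 − 3.1416) = 0.5071; ω₁ = Δθ/dt₁ = 0.2028
distance = √((-4−0.5)² + (-5−-2.5)²) = 5.1478; v₂ = distance/dt₂ = 2.0591

ω₁ = 0.2028, v₂ = 2.0591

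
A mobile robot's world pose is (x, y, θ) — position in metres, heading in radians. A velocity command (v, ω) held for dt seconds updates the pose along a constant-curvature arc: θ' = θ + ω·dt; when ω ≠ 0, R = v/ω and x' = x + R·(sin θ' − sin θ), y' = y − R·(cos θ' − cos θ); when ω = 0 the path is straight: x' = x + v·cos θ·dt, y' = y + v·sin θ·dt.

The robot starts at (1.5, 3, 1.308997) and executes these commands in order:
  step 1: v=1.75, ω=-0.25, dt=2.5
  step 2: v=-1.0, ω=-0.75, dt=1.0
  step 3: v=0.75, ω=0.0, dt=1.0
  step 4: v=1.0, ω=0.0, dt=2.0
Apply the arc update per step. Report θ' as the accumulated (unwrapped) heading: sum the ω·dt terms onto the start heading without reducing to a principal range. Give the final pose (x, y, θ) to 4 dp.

step 1: θ'=0.6840 (R=-7.0000) → pose (3.8382, 6.6136, 0.6840)
step 2: θ'=-0.0660 (R=1.3333) → pose (2.9077, 6.3166, -0.0660)
step 3: θ'=-0.0660 (straight) → pose (3.6561, 6.2671, -0.0660)
step 4: θ'=-0.0660 (straight) → pose (5.6518, 6.1352, -0.0660)

(5.6518, 6.1352, -0.0660)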